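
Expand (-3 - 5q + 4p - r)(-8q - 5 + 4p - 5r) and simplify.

49q + 15 - 32p + 20r + 40q^2 - 52pq + 33qr + 16p^2 - 24pr + 5r^2

(-3 - 5q + 4p - r)(-8q - 5 + 4p - 5r)
= 24q + 15 - 12p + 15r + 40q^2 + 25q - 20pq + 25qr - 32pq - 20p + 16p^2 - 20pr + 8qr + 5r - 4pr + 5r^2    [distributive law]
= 49q + 15 - 32p + 20r + 40q^2 - 52pq + 33qr + 16p^2 - 24pr + 5r^2    [combine like terms]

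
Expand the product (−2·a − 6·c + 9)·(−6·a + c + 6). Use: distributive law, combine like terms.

12·a² + 34·a·c − 66·a − 6·c² − 27·c + 54

(−2·a − 6·c + 9)·(−6·a + c + 6)
= 12·a² − 2·a·c − 12·a + 36·a·c − 6·c² − 36·c − 54·a + 9·c + 54    [distributive law]
= 12·a² + 34·a·c − 66·a − 6·c² − 27·c + 54    [combine like terms]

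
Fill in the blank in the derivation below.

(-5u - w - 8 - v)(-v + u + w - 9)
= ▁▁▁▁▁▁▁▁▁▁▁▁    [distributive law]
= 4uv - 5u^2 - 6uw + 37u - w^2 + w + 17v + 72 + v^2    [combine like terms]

By distributive law:

5uv - 5u^2 - 5uw + 45u + vw - uw - w^2 + 9w + 8v - 8u - 8w + 72 + v^2 - uv - vw + 9v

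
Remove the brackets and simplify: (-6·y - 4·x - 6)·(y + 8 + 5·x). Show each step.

-6·y^2 - 54·y - 34·x·y - 62·x - 20·x^2 - 48

(-6·y - 4·x - 6)·(y + 8 + 5·x)
= -6·y^2 - 48·y - 30·x·y - 4·x·y - 32·x - 20·x^2 - 6·y - 48 - 30·x    [distributive law]
= -6·y^2 - 54·y - 34·x·y - 62·x - 20·x^2 - 48    [combine like terms]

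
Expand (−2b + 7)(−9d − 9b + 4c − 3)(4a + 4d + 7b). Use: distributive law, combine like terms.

72abd + 72bd^2 + 198b^2d + 72ab^2 + 126b^3 − 32abc − 32bcd − 56b^2c − 228ab − 669bd − 399b^2 − 252ad − 252d^2 + 112ac + 112cd + 196bc − 84a − 84d − 147b

(−2b + 7)(−9d − 9b + 4c − 3)(4a + 4d + 7b)
= (18bd + 18b^2 − 8bc + 6b − 63d − 63b + 28c − 21)(4a + 4d + 7b)    [distributive law]
= (18bd + 18b^2 − 8bc − 57b − 63d + 28c − 21)(4a + 4d + 7b)    [combine like terms]
= 72abd + 72bd^2 + 126b^2d + 72ab^2 + 72b^2d + 126b^3 − 32abc − 32bcd − 56b^2c − 228ab − 228bd − 399b^2 − 252ad − 252d^2 − 441bd + 112ac + 112cd + 196bc − 84a − 84d − 147b    [distributive law]
= 72abd + 72bd^2 + 198b^2d + 72ab^2 + 126b^3 − 32abc − 32bcd − 56b^2c − 228ab − 669bd − 399b^2 − 252ad − 252d^2 + 112ac + 112cd + 196bc − 84a − 84d − 147b    [combine like terms]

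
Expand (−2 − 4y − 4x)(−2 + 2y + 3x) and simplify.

4 + 4y + 2x − 8y^2 − 20xy − 12x^2

(−2 − 4y − 4x)(−2 + 2y + 3x)
= 4 − 4y − 6x + 8y − 8y^2 − 12xy + 8x − 8xy − 12x^2    [distributive law]
= 4 + 4y + 2x − 8y^2 − 20xy − 12x^2    [combine like terms]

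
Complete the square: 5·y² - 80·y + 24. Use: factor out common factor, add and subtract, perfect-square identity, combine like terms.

5·y² - 80·y + 24
= 5(y² - 16·y) + 24    [factor out 5 from the y-terms]
= 5(y² - 16·y + 64 - 64) + 24    [add and subtract 64 inside the bracket]
= 5(y - 8)² - 320 + 24    [perfect-square identity]
= 5(y - 8)² - 296    [combine constants]

5(y - 8)² - 296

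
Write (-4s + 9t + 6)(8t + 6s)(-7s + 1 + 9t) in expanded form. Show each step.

(-4s + 9t + 6)(8t + 6s)(-7s + 1 + 9t)
= (-32st - 24s^2 + 72t^2 + 54st + 48t + 36s)(-7s + 1 + 9t)    [distributive law]
= (22st - 24s^2 + 72t^2 + 48t + 36s)(-7s + 1 + 9t)    [combine like terms]
= -154s^2t + 22st + 198st^2 + 168s^3 - 24s^2 - 216s^2t - 504st^2 + 72t^2 + 648t^3 - 336st + 48t + 432t^2 - 252s^2 + 36s + 324st    [distributive law]
= -370s^2t + 10st - 306st^2 + 168s^3 - 276s^2 + 504t^2 + 648t^3 + 48t + 36s    [combine like terms]

-370s^2t + 10st - 306st^2 + 168s^3 - 276s^2 + 504t^2 + 648t^3 + 48t + 36s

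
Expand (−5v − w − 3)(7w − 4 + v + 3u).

−36vw + 17v − 5v^2 − 15uv − 7w^2 − 17w − 3uw + 12 − 9u

(−5v − w − 3)(7w − 4 + v + 3u)
= −35vw + 20v − 5v^2 − 15uv − 7w^2 + 4w − vw − 3uw − 21w + 12 − 3v − 9u    [distributive law]
= −36vw + 17v − 5v^2 − 15uv − 7w^2 − 17w − 3uw + 12 − 9u    [combine like terms]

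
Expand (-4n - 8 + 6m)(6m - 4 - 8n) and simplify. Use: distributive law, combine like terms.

-72mn + 80n + 32n^2 - 72m + 32 + 36m^2

(-4n - 8 + 6m)(6m - 4 - 8n)
= -24mn + 16n + 32n^2 - 48m + 32 + 64n + 36m^2 - 24m - 48mn    [distributive law]
= -72mn + 80n + 32n^2 - 72m + 32 + 36m^2    [combine like terms]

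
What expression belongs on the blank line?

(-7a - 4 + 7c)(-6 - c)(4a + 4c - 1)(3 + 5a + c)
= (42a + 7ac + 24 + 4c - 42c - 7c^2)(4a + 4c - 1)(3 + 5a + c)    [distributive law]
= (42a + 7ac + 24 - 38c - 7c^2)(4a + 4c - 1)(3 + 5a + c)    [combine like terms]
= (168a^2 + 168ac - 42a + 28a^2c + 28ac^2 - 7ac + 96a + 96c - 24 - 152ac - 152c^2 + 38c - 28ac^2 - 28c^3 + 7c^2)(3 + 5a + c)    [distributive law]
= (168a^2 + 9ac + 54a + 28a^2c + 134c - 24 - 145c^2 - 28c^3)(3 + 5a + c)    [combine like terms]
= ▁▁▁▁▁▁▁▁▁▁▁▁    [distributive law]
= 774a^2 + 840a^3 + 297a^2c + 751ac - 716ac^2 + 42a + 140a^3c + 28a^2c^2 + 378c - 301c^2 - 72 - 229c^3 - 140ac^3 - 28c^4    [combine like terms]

After distributive law, the bracketed line is:

504a^2 + 840a^3 + 168a^2c + 27ac + 45a^2c + 9ac^2 + 162a + 270a^2 + 54ac + 84a^2c + 140a^3c + 28a^2c^2 + 402c + 670ac + 134c^2 - 72 - 120a - 24c - 435c^2 - 725ac^2 - 145c^3 - 84c^3 - 140ac^3 - 28c^4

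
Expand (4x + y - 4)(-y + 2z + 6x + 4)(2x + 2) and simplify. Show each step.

4x²y + 20xy + 16x²z + 48x³ + 32x² - 48x - 2xy² - 2y² + 4xyz + 4yz + 16y - 16z - 32

(4x + y - 4)(-y + 2z + 6x + 4)(2x + 2)
= (-4xy + 8xz + 24x² + 16x - y² + 2yz + 6xy + 4y + 4y - 8z - 24x - 16)(2x + 2)    [distributive law]
= (2xy + 8xz + 24x² - 8x - y² + 2yz + 8y - 8z - 16)(2x + 2)    [combine like terms]
= 4x²y + 4xy + 16x²z + 16xz + 48x³ + 48x² - 16x² - 16x - 2xy² - 2y² + 4xyz + 4yz + 16xy + 16y - 16xz - 16z - 32x - 32    [distributive law]
= 4x²y + 20xy + 16x²z + 48x³ + 32x² - 48x - 2xy² - 2y² + 4xyz + 4yz + 16y - 16z - 32    [combine like terms]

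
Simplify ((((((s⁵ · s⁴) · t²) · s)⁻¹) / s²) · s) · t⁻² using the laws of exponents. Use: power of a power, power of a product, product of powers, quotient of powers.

((((((s⁵ · s⁴) · t²) · s)⁻¹) / s²) · s) · t⁻²
= ((((((s⁵ · s⁴) · t²)⁻¹) · (s⁻¹)) / s²) · s) · t⁻²    [power of a product]
= ((((((s⁵ · s⁴)⁻¹) · ((t²)⁻¹)) · (s⁻¹)) / s²) · s) · t⁻²    [power of a product]
= (((((((s⁵)⁻¹) · ((s⁴)⁻¹)) · ((t²)⁻¹)) · (s⁻¹)) / s²) · s) · t⁻²    [power of a product]
= (((((s⁻⁵ · ((s⁴)⁻¹)) · ((t²)⁻¹)) · (s⁻¹)) / s²) · s) · t⁻²    [power of a power]
= (((((s⁻⁵ · s⁻⁴) · ((t²)⁻¹)) · (s⁻¹)) / s²) · s) · t⁻²    [power of a power]
= ((((s⁻⁹ · ((t²)⁻¹)) · (s⁻¹)) / s²) · s) · t⁻²    [product of powers]
= ((((s⁻⁹ · t⁻²) · (s⁻¹)) / s²) · s) · t⁻²    [power of a power]
= s⁻¹¹t⁻⁴    [quotient of powers; product of powers]

s⁻¹¹t⁻⁴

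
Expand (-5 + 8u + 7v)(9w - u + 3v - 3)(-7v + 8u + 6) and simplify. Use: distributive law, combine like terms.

693vw + 72uw - 270w - 53uv - 200u^2 + 6u + 378v^2 - 321v + 90 + 576u^2w + 192u^2v - 64u^3 + 49uv^2 - 441v^2w - 147v^3

(-5 + 8u + 7v)(9w - u + 3v - 3)(-7v + 8u + 6)
= (-45w + 5u - 15v + 15 + 72uw - 8u^2 + 24uv - 24u + 63vw - 7uv + 21v^2 - 21v)(-7v + 8u + 6)    [distributive law]
= (-45w - 19u - 36v + 15 + 72uw - 8u^2 + 17uv + 63vw + 21v^2)(-7v + 8u + 6)    [combine like terms]
= 315vw - 360uw - 270w + 133uv - 152u^2 - 114u + 252v^2 - 288uv - 216v - 105v + 120u + 90 - 504uvw + 576u^2w + 432uw + 56u^2v - 64u^3 - 48u^2 - 119uv^2 + 136u^2v + 102uv - 441v^2w + 504uvw + 378vw - 147v^3 + 168uv^2 + 126v^2    [distributive law]
= 693vw + 72uw - 270w - 53uv - 200u^2 + 6u + 378v^2 - 321v + 90 + 576u^2w + 192u^2v - 64u^3 + 49uv^2 - 441v^2w - 147v^3    [combine like terms]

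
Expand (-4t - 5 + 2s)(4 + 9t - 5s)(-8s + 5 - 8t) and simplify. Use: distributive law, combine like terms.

414st - 145t + 308t^2 - 16st^2 + 288t^3 - 224s^2t + 325s - 100 - 314s^2 + 80s^3

(-4t - 5 + 2s)(4 + 9t - 5s)(-8s + 5 - 8t)
= (-16t - 36t^2 + 20st - 20 - 45t + 25s + 8s + 18st - 10s^2)(-8s + 5 - 8t)    [distributive law]
= (-61t - 36t^2 + 38st - 20 + 33s - 10s^2)(-8s + 5 - 8t)    [combine like terms]
= 488st - 305t + 488t^2 + 288st^2 - 180t^2 + 288t^3 - 304s^2t + 190st - 304st^2 + 160s - 100 + 160t - 264s^2 + 165s - 264st + 80s^3 - 50s^2 + 80s^2t    [distributive law]
= 414st - 145t + 308t^2 - 16st^2 + 288t^3 - 224s^2t + 325s - 100 - 314s^2 + 80s^3    [combine like terms]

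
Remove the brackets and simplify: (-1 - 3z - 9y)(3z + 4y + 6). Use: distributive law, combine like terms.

(-1 - 3z - 9y)(3z + 4y + 6)
= -3z - 4y - 6 - 9z^2 - 12yz - 18z - 27yz - 36y^2 - 54y    [distributive law]
= -21z - 58y - 6 - 9z^2 - 39yz - 36y^2    [combine like terms]

-21z - 58y - 6 - 9z^2 - 39yz - 36y^2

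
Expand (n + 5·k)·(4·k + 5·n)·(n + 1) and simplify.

(n + 5·k)·(4·k + 5·n)·(n + 1)
= (4·k·n + 5·n^2 + 20·k^2 + 25·k·n)·(n + 1)    [distributive law]
= (29·k·n + 5·n^2 + 20·k^2)·(n + 1)    [combine like terms]
= 29·k·n^2 + 29·k·n + 5·n^3 + 5·n^2 + 20·k^2·n + 20·k^2    [distributive law]

29·k·n^2 + 29·k·n + 5·n^3 + 5·n^2 + 20·k^2·n + 20·k^2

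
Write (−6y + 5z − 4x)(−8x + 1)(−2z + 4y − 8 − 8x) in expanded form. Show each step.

(−6y + 5z − 4x)(−8x + 1)(−2z + 4y − 8 − 8x)
= (48xy − 6y − 40xz + 5z + 32x^2 − 4x)(−2z + 4y − 8 − 8x)    [distributive law]
= −96xyz + 192xy^2 − 384xy − 384x^2y + 12yz − 24y^2 + 48y + 48xy + 80xz^2 − 160xyz + 320xz + 320x^2z − 10z^2 + 20yz − 40z − 40xz − 64x^2z + 128x^2y − 256x^2 − 256x^3 + 8xz − 16xy + 32x + 32x^2    [distributive law]
= −256xyz + 192xy^2 − 352xy − 256x^2y + 32yz − 24y^2 + 48y + 80xz^2 + 288xz + 256x^2z − 10z^2 − 40z − 224x^2 − 256x^3 + 32x    [combine like terms]

−256xyz + 192xy^2 − 352xy − 256x^2y + 32yz − 24y^2 + 48y + 80xz^2 + 288xz + 256x^2z − 10z^2 − 40z − 224x^2 − 256x^3 + 32x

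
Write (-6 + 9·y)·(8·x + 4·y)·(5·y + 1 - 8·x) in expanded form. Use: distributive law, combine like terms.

(-6 + 9·y)·(8·x + 4·y)·(5·y + 1 - 8·x)
= (-48·x - 24·y + 72·x·y + 36·y²)·(5·y + 1 - 8·x)    [distributive law]
= -240·x·y - 48·x + 384·x² - 120·y² - 24·y + 192·x·y + 360·x·y² + 72·x·y - 576·x²·y + 180·y³ + 36·y² - 288·x·y²    [distributive law]
= 24·x·y - 48·x + 384·x² - 84·y² - 24·y + 72·x·y² - 576·x²·y + 180·y³    [combine like terms]

24·x·y - 48·x + 384·x² - 84·y² - 24·y + 72·x·y² - 576·x²·y + 180·y³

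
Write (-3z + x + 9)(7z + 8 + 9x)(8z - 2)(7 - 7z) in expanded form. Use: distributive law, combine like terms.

(-3z + x + 9)(7z + 8 + 9x)(8z - 2)(7 - 7z)
= (-21z^2 - 24z - 27xz + 7xz + 8x + 9x^2 + 63z + 72 + 81x)(8z - 2)(7 - 7z)    [distributive law]
= (-21z^2 + 39z - 20xz + 89x + 9x^2 + 72)(8z - 2)(7 - 7z)    [combine like terms]
= (-168z^3 + 42z^2 + 312z^2 - 78z - 160xz^2 + 40xz + 712xz - 178x + 72x^2z - 18x^2 + 576z - 144)(7 - 7z)    [distributive law]
= (-168z^3 + 354z^2 + 498z - 160xz^2 + 752xz - 178x + 72x^2z - 18x^2 - 144)(7 - 7z)    [combine like terms]
= -1176z^3 + 1176z^4 + 2478z^2 - 2478z^3 + 3486z - 3486z^2 - 1120xz^2 + 1120xz^3 + 5264xz - 5264xz^2 - 1246x + 1246xz + 504x^2z - 504x^2z^2 - 126x^2 + 126x^2z - 1008 + 1008z    [distributive law]
= -3654z^3 + 1176z^4 - 1008z^2 + 4494z - 6384xz^2 + 1120xz^3 + 6510xz - 1246x + 630x^2z - 504x^2z^2 - 126x^2 - 1008    [combine like terms]

-3654z^3 + 1176z^4 - 1008z^2 + 4494z - 6384xz^2 + 1120xz^3 + 6510xz - 1246x + 630x^2z - 504x^2z^2 - 126x^2 - 1008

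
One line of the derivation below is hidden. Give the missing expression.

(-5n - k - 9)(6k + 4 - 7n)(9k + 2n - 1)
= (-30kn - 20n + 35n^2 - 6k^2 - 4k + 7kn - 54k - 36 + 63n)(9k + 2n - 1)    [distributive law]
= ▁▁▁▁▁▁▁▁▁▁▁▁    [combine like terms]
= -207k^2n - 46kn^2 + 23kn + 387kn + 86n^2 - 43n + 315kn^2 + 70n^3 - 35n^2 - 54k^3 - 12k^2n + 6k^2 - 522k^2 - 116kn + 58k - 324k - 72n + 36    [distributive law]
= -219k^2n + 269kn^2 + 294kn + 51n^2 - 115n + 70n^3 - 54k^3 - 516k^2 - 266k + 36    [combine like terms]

Applying combine like terms to the line above:

(-23kn + 43n + 35n^2 - 6k^2 - 58k - 36)(9k + 2n - 1)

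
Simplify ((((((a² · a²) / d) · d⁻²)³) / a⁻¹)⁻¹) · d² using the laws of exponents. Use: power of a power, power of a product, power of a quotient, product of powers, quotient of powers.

a⁻¹³·d¹¹

((((((a² · a²) / d) · d⁻²)³) / a⁻¹)⁻¹) · d²
= ((((((a² · a²) / d) · d⁻²)³)⁻¹) / ((a⁻¹)⁻¹)) · d²    [power of a quotient]
= (((((a² · a²) / d) · d⁻²)⁻³) / ((a⁻¹)⁻¹)) · d²    [power of a power]
= (((((a² · a²) / d)⁻³) · ((d⁻²)⁻³)) / ((a⁻¹)⁻¹)) · d²    [power of a product]
= (((((a² · a²)⁻³) / (d⁻³)) · ((d⁻²)⁻³)) / ((a⁻¹)⁻¹)) · d²    [power of a quotient]
= ((((((a²)⁻³) · ((a²)⁻³)) / (d⁻³)) · ((d⁻²)⁻³)) / ((a⁻¹)⁻¹)) · d²    [power of a product]
= ((((a⁻⁶ · ((a²)⁻³)) / (d⁻³)) · ((d⁻²)⁻³)) / ((a⁻¹)⁻¹)) · d²    [power of a power]
= ((((a⁻⁶ · a⁻⁶) / (d⁻³)) · ((d⁻²)⁻³)) / ((a⁻¹)⁻¹)) · d²    [power of a power]
= (((a⁻¹² / (d⁻³)) · ((d⁻²)⁻³)) / ((a⁻¹)⁻¹)) · d²    [product of powers]
= (((a⁻¹² / d⁻³) · d⁶) / ((a⁻¹)⁻¹)) · d²    [power of a power]
= (((a⁻¹² / d⁻³) · d⁶) / a) · d²    [power of a power]
= a⁻¹³·d¹¹    [quotient of powers; product of powers]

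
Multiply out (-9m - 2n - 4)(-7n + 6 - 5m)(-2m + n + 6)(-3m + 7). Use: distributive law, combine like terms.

(-9m - 2n - 4)(-7n + 6 - 5m)(-2m + n + 6)(-3m + 7)
= (63mn - 54m + 45m^2 + 14n^2 - 12n + 10mn + 28n - 24 + 20m)(-2m + n + 6)(-3m + 7)    [distributive law]
= (73mn - 34m + 45m^2 + 14n^2 + 16n - 24)(-2m + n + 6)(-3m + 7)    [combine like terms]
= (-146m^2n + 73mn^2 + 438mn + 68m^2 - 34mn - 204m - 90m^3 + 45m^2n + 270m^2 - 28mn^2 + 14n^3 + 84n^2 - 32mn + 16n^2 + 96n + 48m - 24n - 144)(-3m + 7)    [distributive law]
= (-101m^2n + 45mn^2 + 372mn + 338m^2 - 156m - 90m^3 + 14n^3 + 100n^2 + 72n - 144)(-3m + 7)    [combine like terms]
= 303m^3n - 707m^2n - 135m^2n^2 + 315mn^2 - 1116m^2n + 2604mn - 1014m^3 + 2366m^2 + 468m^2 - 1092m + 270m^4 - 630m^3 - 42mn^3 + 98n^3 - 300mn^2 + 700n^2 - 216mn + 504n + 432m - 1008    [distributive law]
= 303m^3n - 1823m^2n - 135m^2n^2 + 15mn^2 + 2388mn - 1644m^3 + 2834m^2 - 660m + 270m^4 - 42mn^3 + 98n^3 + 700n^2 + 504n - 1008    [combine like terms]

303m^3n - 1823m^2n - 135m^2n^2 + 15mn^2 + 2388mn - 1644m^3 + 2834m^2 - 660m + 270m^4 - 42mn^3 + 98n^3 + 700n^2 + 504n - 1008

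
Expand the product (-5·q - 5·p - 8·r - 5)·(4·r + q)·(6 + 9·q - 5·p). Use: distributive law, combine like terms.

-348·q·r - 252·q^2·r - 40·p·q·r - 75·q^2 - 45·q^3 - 20·p·q^2 - 20·p·r + 100·p^2·r - 5·p·q + 25·p^2·q - 192·r^2 - 288·q·r^2 + 160·p·r^2 - 120·r - 30·q

(-5·q - 5·p - 8·r - 5)·(4·r + q)·(6 + 9·q - 5·p)
= (-20·q·r - 5·q^2 - 20·p·r - 5·p·q - 32·r^2 - 8·q·r - 20·r - 5·q)·(6 + 9·q - 5·p)    [distributive law]
= (-28·q·r - 5·q^2 - 20·p·r - 5·p·q - 32·r^2 - 20·r - 5·q)·(6 + 9·q - 5·p)    [combine like terms]
= -168·q·r - 252·q^2·r + 140·p·q·r - 30·q^2 - 45·q^3 + 25·p·q^2 - 120·p·r - 180·p·q·r + 100·p^2·r - 30·p·q - 45·p·q^2 + 25·p^2·q - 192·r^2 - 288·q·r^2 + 160·p·r^2 - 120·r - 180·q·r + 100·p·r - 30·q - 45·q^2 + 25·p·q    [distributive law]
= -348·q·r - 252·q^2·r - 40·p·q·r - 75·q^2 - 45·q^3 - 20·p·q^2 - 20·p·r + 100·p^2·r - 5·p·q + 25·p^2·q - 192·r^2 - 288·q·r^2 + 160·p·r^2 - 120·r - 30·q    [combine like terms]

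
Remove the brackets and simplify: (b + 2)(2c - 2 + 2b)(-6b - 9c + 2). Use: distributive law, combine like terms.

-30b²c - 18bc² - 38bc - 8b² + 28b - 12b³ - 36c² + 44c - 8

(b + 2)(2c - 2 + 2b)(-6b - 9c + 2)
= (2bc - 2b + 2b² + 4c - 4 + 4b)(-6b - 9c + 2)    [distributive law]
= (2bc + 2b + 2b² + 4c - 4)(-6b - 9c + 2)    [combine like terms]
= -12b²c - 18bc² + 4bc - 12b² - 18bc + 4b - 12b³ - 18b²c + 4b² - 24bc - 36c² + 8c + 24b + 36c - 8    [distributive law]
= -30b²c - 18bc² - 38bc - 8b² + 28b - 12b³ - 36c² + 44c - 8    [combine like terms]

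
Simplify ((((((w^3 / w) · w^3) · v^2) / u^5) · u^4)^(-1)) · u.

u^2v^(-2)w^(-5)

((((((w^3 / w) · w^3) · v^2) / u^5) · u^4)^(-1)) · u
= ((((((w^3 / w) · w^3) · v^2) / u^5)^(-1)) · ((u^4)^(-1))) · u    [power of a product]
= ((((((w^3 / w) · w^3) · v^2)^(-1)) / ((u^5)^(-1))) · ((u^4)^(-1))) · u    [power of a quotient]
= ((((((w^3 / w) · w^3)^(-1)) · ((v^2)^(-1))) / ((u^5)^(-1))) · ((u^4)^(-1))) · u    [power of a product]
= ((((((w^3 / w)^(-1)) · ((w^3)^(-1))) · ((v^2)^(-1))) / ((u^5)^(-1))) · ((u^4)^(-1))) · u    [power of a product]
= (((((((w^3)^(-1)) / (w^(-1))) · ((w^3)^(-1))) · ((v^2)^(-1))) / ((u^5)^(-1))) · ((u^4)^(-1))) · u    [power of a quotient]
= (((((w^(-3) / (w^(-1))) · ((w^3)^(-1))) · ((v^2)^(-1))) / ((u^5)^(-1))) · ((u^4)^(-1))) · u    [power of a power]
= ((((w^(-2) · ((w^3)^(-1))) · ((v^2)^(-1))) / ((u^5)^(-1))) · ((u^4)^(-1))) · u    [quotient of powers]
= ((((w^(-2) · w^(-3)) · ((v^2)^(-1))) / ((u^5)^(-1))) · ((u^4)^(-1))) · u    [power of a power]
= (((w^(-5) · ((v^2)^(-1))) / ((u^5)^(-1))) · ((u^4)^(-1))) · u    [product of powers]
= (((w^(-5) · v^(-2)) / ((u^5)^(-1))) · ((u^4)^(-1))) · u    [power of a power]
= (((w^(-5) · v^(-2)) / u^(-5)) · ((u^4)^(-1))) · u    [power of a power]
= (((w^(-5) · v^(-2)) / u^(-5)) · u^(-4)) · u    [power of a power]
= u^2v^(-2)w^(-5)    [quotient of powers; product of powers]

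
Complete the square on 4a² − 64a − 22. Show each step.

4(a − 8)² − 278

4a² − 64a − 22
= 4(a² − 16a) − 22    [factor out 4 from the a-terms]
= 4(a² − 16a + 64 − 64) − 22    [add and subtract 64 inside the bracket]
= 4(a − 8)² − 256 − 22    [perfect-square identity]
= 4(a − 8)² − 278    [combine constants]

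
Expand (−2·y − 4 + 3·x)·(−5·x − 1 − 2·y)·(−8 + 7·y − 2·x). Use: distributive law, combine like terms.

(−2·y − 4 + 3·x)·(−5·x − 1 − 2·y)·(−8 + 7·y − 2·x)
= (10·x·y + 2·y + 4·y^2 + 20·x + 4 + 8·y − 15·x^2 − 3·x − 6·x·y)·(−8 + 7·y − 2·x)    [distributive law]
= (4·x·y + 10·y + 4·y^2 + 17·x + 4 − 15·x^2)·(−8 + 7·y − 2·x)    [combine like terms]
= −32·x·y + 28·x·y^2 − 8·x^2·y − 80·y + 70·y^2 − 20·x·y − 32·y^2 + 28·y^3 − 8·x·y^2 − 136·x + 119·x·y − 34·x^2 − 32 + 28·y − 8·x + 120·x^2 − 105·x^2·y + 30·x^3    [distributive law]
= 67·x·y + 20·x·y^2 − 113·x^2·y − 52·y + 38·y^2 + 28·y^3 − 144·x + 86·x^2 − 32 + 30·x^3    [combine like terms]

67·x·y + 20·x·y^2 − 113·x^2·y − 52·y + 38·y^2 + 28·y^3 − 144·x + 86·x^2 − 32 + 30·x^3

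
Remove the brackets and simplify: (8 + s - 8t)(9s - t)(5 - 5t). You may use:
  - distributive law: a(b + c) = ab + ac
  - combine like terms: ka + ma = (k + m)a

360s - 725st - 40t + 80t^2 + 45s^2 - 45s^2t + 365st^2 - 40t^3

(8 + s - 8t)(9s - t)(5 - 5t)
= (72s - 8t + 9s^2 - st - 72st + 8t^2)(5 - 5t)    [distributive law]
= (72s - 8t + 9s^2 - 73st + 8t^2)(5 - 5t)    [combine like terms]
= 360s - 360st - 40t + 40t^2 + 45s^2 - 45s^2t - 365st + 365st^2 + 40t^2 - 40t^3    [distributive law]
= 360s - 725st - 40t + 80t^2 + 45s^2 - 45s^2t + 365st^2 - 40t^3    [combine like terms]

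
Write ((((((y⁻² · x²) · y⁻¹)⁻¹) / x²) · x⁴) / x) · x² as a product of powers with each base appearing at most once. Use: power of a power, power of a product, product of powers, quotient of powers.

x·y³

((((((y⁻² · x²) · y⁻¹)⁻¹) / x²) · x⁴) / x) · x²
= ((((((y⁻² · x²)⁻¹) · ((y⁻¹)⁻¹)) / x²) · x⁴) / x) · x²    [power of a product]
= (((((((y⁻²)⁻¹) · ((x²)⁻¹)) · ((y⁻¹)⁻¹)) / x²) · x⁴) / x) · x²    [power of a product]
= (((((y² · ((x²)⁻¹)) · ((y⁻¹)⁻¹)) / x²) · x⁴) / x) · x²    [power of a power]
= (((((y² · x⁻²) · ((y⁻¹)⁻¹)) / x²) · x⁴) / x) · x²    [power of a power]
= (((((y² · x⁻²) · y) / x²) · x⁴) / x) · x²    [power of a power]
= x·y³    [quotient of powers; product of powers]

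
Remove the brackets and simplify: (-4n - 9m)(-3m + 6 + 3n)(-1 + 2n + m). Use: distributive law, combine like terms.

-117mn - 42mn^2 + 39m^2n + 24n - 36n^2 - 24n^3 - 81m^2 + 27m^3 + 54m

(-4n - 9m)(-3m + 6 + 3n)(-1 + 2n + m)
= (12mn - 24n - 12n^2 + 27m^2 - 54m - 27mn)(-1 + 2n + m)    [distributive law]
= (-15mn - 24n - 12n^2 + 27m^2 - 54m)(-1 + 2n + m)    [combine like terms]
= 15mn - 30mn^2 - 15m^2n + 24n - 48n^2 - 24mn + 12n^2 - 24n^3 - 12mn^2 - 27m^2 + 54m^2n + 27m^3 + 54m - 108mn - 54m^2    [distributive law]
= -117mn - 42mn^2 + 39m^2n + 24n - 36n^2 - 24n^3 - 81m^2 + 27m^3 + 54m    [combine like terms]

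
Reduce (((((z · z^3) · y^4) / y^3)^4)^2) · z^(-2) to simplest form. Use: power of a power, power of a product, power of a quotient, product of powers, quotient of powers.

(((((z · z^3) · y^4) / y^3)^4)^2) · z^(-2)
= ((((z · z^3) · y^4) / y^3)^8) · z^(-2)    [power of a power]
= ((((z · z^3) · y^4)^8) / ((y^3)^8)) · z^(-2)    [power of a quotient]
= ((((z · z^3)^8) · ((y^4)^8)) / ((y^3)^8)) · z^(-2)    [power of a product]
= ((((z^8) · ((z^3)^8)) · ((y^4)^8)) / ((y^3)^8)) · z^(-2)    [power of a product]
= (((z^8 · z^24) · ((y^4)^8)) / ((y^3)^8)) · z^(-2)    [power of a power]
= ((z^32 · ((y^4)^8)) / ((y^3)^8)) · z^(-2)    [product of powers]
= ((z^32 · y^32) / ((y^3)^8)) · z^(-2)    [power of a power]
= ((z^32 · y^32) / y^24) · z^(-2)    [power of a power]
= y^8·z^30    [quotient of powers; product of powers]

y^8·z^30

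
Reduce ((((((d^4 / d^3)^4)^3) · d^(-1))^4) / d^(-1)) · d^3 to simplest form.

d^48

((((((d^4 / d^3)^4)^3) · d^(-1))^4) / d^(-1)) · d^3
= ((((((d^4 / d^3)^4)^3)^4) · ((d^(-1))^4)) / d^(-1)) · d^3    [power of a product]
= (((((d^4 / d^3)^4)^12) · ((d^(-1))^4)) / d^(-1)) · d^3    [power of a power]
= ((((d^4 / d^3)^48) · ((d^(-1))^4)) / d^(-1)) · d^3    [power of a power]
= (((((d^4)^48) / ((d^3)^48)) · ((d^(-1))^4)) / d^(-1)) · d^3    [power of a quotient]
= (((d^192 / ((d^3)^48)) · ((d^(-1))^4)) / d^(-1)) · d^3    [power of a power]
= (((d^192 / d^144) · ((d^(-1))^4)) / d^(-1)) · d^3    [power of a power]
= ((d^48 · ((d^(-1))^4)) / d^(-1)) · d^3    [quotient of powers]
= ((d^48 · d^(-4)) / d^(-1)) · d^3    [power of a power]
= (d^44 / d^(-1)) · d^3    [product of powers]
= d^45 · d^3    [quotient of powers]
= d^48    [product of powers]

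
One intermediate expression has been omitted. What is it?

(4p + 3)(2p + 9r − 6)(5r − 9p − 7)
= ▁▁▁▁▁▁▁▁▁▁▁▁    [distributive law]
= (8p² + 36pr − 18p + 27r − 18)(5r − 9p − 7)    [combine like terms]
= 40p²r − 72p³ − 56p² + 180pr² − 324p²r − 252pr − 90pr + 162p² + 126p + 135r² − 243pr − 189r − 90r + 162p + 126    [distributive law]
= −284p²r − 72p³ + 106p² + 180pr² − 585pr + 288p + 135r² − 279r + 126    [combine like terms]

Applying distributive law to the line above:

(8p² + 36pr − 24p + 6p + 27r − 18)(5r − 9p − 7)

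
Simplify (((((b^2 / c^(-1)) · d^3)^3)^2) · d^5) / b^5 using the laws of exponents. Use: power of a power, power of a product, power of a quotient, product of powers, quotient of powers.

b^7c^6d^23

(((((b^2 / c^(-1)) · d^3)^3)^2) · d^5) / b^5
= ((((b^2 / c^(-1)) · d^3)^6) · d^5) / b^5    [power of a power]
= ((((b^2 / c^(-1))^6) · ((d^3)^6)) · d^5) / b^5    [power of a product]
= (((((b^2)^6) / ((c^(-1))^6)) · ((d^3)^6)) · d^5) / b^5    [power of a quotient]
= (((b^12 / ((c^(-1))^6)) · ((d^3)^6)) · d^5) / b^5    [power of a power]
= (((b^12 / c^(-6)) · ((d^3)^6)) · d^5) / b^5    [power of a power]
= (((b^12 / c^(-6)) · d^18) · d^5) / b^5    [power of a power]
= b^7c^6d^23    [quotient of powers; product of powers]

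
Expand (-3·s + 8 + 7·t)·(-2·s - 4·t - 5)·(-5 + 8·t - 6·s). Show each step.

(-3·s + 8 + 7·t)·(-2·s - 4·t - 5)·(-5 + 8·t - 6·s)
= (6·s^2 + 12·s·t + 15·s - 16·s - 32·t - 40 - 14·s·t - 28·t^2 - 35·t)·(-5 + 8·t - 6·s)    [distributive law]
= (6·s^2 - 2·s·t - s - 67·t - 40 - 28·t^2)·(-5 + 8·t - 6·s)    [combine like terms]
= -30·s^2 + 48·s^2·t - 36·s^3 + 10·s·t - 16·s·t^2 + 12·s^2·t + 5·s - 8·s·t + 6·s^2 + 335·t - 536·t^2 + 402·s·t + 200 - 320·t + 240·s + 140·t^2 - 224·t^3 + 168·s·t^2    [distributive law]
= -24·s^2 + 60·s^2·t - 36·s^3 + 404·s·t + 152·s·t^2 + 245·s + 15·t - 396·t^2 + 200 - 224·t^3    [combine like terms]

-24·s^2 + 60·s^2·t - 36·s^3 + 404·s·t + 152·s·t^2 + 245·s + 15·t - 396·t^2 + 200 - 224·t^3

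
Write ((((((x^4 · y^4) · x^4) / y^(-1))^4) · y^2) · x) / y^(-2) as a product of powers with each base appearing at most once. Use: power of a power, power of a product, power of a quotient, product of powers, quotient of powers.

x^33y^24

((((((x^4 · y^4) · x^4) / y^(-1))^4) · y^2) · x) / y^(-2)
= ((((((x^4 · y^4) · x^4)^4) / ((y^(-1))^4)) · y^2) · x) / y^(-2)    [power of a quotient]
= ((((((x^4 · y^4)^4) · ((x^4)^4)) / ((y^(-1))^4)) · y^2) · x) / y^(-2)    [power of a product]
= (((((((x^4)^4) · ((y^4)^4)) · ((x^4)^4)) / ((y^(-1))^4)) · y^2) · x) / y^(-2)    [power of a product]
= (((((x^16 · ((y^4)^4)) · ((x^4)^4)) / ((y^(-1))^4)) · y^2) · x) / y^(-2)    [power of a power]
= (((((x^16 · y^16) · ((x^4)^4)) / ((y^(-1))^4)) · y^2) · x) / y^(-2)    [power of a power]
= (((((x^16 · y^16) · x^16) / ((y^(-1))^4)) · y^2) · x) / y^(-2)    [power of a power]
= (((((x^16 · y^16) · x^16) / y^(-4)) · y^2) · x) / y^(-2)    [power of a power]
= x^33y^24    [quotient of powers; product of powers]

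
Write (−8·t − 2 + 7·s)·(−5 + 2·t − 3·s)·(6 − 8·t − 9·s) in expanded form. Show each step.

136·t − 384·t^2 + 136·s·t + 128·t^3 − 160·s·t^2 − 174·s^2·t + 60 − 264·s + 135·s^2 + 189·s^3

(−8·t − 2 + 7·s)·(−5 + 2·t − 3·s)·(6 − 8·t − 9·s)
= (40·t − 16·t^2 + 24·s·t + 10 − 4·t + 6·s − 35·s + 14·s·t − 21·s^2)·(6 − 8·t − 9·s)    [distributive law]
= (36·t − 16·t^2 + 38·s·t + 10 − 29·s − 21·s^2)·(6 − 8·t − 9·s)    [combine like terms]
= 216·t − 288·t^2 − 324·s·t − 96·t^2 + 128·t^3 + 144·s·t^2 + 228·s·t − 304·s·t^2 − 342·s^2·t + 60 − 80·t − 90·s − 174·s + 232·s·t + 261·s^2 − 126·s^2 + 168·s^2·t + 189·s^3    [distributive law]
= 136·t − 384·t^2 + 136·s·t + 128·t^3 − 160·s·t^2 − 174·s^2·t + 60 − 264·s + 135·s^2 + 189·s^3    [combine like terms]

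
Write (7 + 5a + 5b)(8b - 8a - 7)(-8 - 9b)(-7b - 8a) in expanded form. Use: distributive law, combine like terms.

-1911b^2 - 7280ab + 3563b^3 - 1661ab^2 - 5824a^2 - 8792a^2b - 2744b - 3136a - 2560a^3 - 2520a^2b^2 - 2880a^3b + 2520b^4 + 2880ab^3

(7 + 5a + 5b)(8b - 8a - 7)(-8 - 9b)(-7b - 8a)
= (56b - 56a - 49 + 40ab - 40a^2 - 35a + 40b^2 - 40ab - 35b)(-8 - 9b)(-7b - 8a)    [distributive law]
= (21b - 91a - 49 - 40a^2 + 40b^2)(-8 - 9b)(-7b - 8a)    [combine like terms]
= (-168b - 189b^2 + 728a + 819ab + 392 + 441b + 320a^2 + 360a^2b - 320b^2 - 360b^3)(-7b - 8a)    [distributive law]
= (273b - 509b^2 + 728a + 819ab + 392 + 320a^2 + 360a^2b - 360b^3)(-7b - 8a)    [combine like terms]
= -1911b^2 - 2184ab + 3563b^3 + 4072ab^2 - 5096ab - 5824a^2 - 5733ab^2 - 6552a^2b - 2744b - 3136a - 2240a^2b - 2560a^3 - 2520a^2b^2 - 2880a^3b + 2520b^4 + 2880ab^3    [distributive law]
= -1911b^2 - 7280ab + 3563b^3 - 1661ab^2 - 5824a^2 - 8792a^2b - 2744b - 3136a - 2560a^3 - 2520a^2b^2 - 2880a^3b + 2520b^4 + 2880ab^3    [combine like terms]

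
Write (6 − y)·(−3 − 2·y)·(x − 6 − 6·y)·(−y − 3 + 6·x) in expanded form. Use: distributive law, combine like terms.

1017·x·y + 702·x − 108·x² − 594·y − 324 − 288·y² + 255·x·y² − 54·x²·y − 6·y³ − 74·x·y³ + 12·x²·y² + 12·y⁴

(6 − y)·(−3 − 2·y)·(x − 6 − 6·y)·(−y − 3 + 6·x)
= (−18 − 12·y + 3·y + 2·y²)·(x − 6 − 6·y)·(−y − 3 + 6·x)    [distributive law]
= (−18 − 9·y + 2·y²)·(x − 6 − 6·y)·(−y − 3 + 6·x)    [combine like terms]
= (−18·x + 108 + 108·y − 9·x·y + 54·y + 54·y² + 2·x·y² − 12·y² − 12·y³)·(−y − 3 + 6·x)    [distributive law]
= (−18·x + 108 + 162·y − 9·x·y + 42·y² + 2·x·y² − 12·y³)·(−y − 3 + 6·x)    [combine like terms]
= 18·x·y + 54·x − 108·x² − 108·y − 324 + 648·x − 162·y² − 486·y + 972·x·y + 9·x·y² + 27·x·y − 54·x²·y − 42·y³ − 126·y² + 252·x·y² − 2·x·y³ − 6·x·y² + 12·x²·y² + 12·y⁴ + 36·y³ − 72·x·y³    [distributive law]
= 1017·x·y + 702·x − 108·x² − 594·y − 324 − 288·y² + 255·x·y² − 54·x²·y − 6·y³ − 74·x·y³ + 12·x²·y² + 12·y⁴    [combine like terms]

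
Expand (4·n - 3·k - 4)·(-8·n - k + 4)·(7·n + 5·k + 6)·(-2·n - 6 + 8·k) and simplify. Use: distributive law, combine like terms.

(4·n - 3·k - 4)·(-8·n - k + 4)·(7·n + 5·k + 6)·(-2·n - 6 + 8·k)
= (-32·n^2 - 4·k·n + 16·n + 24·k·n + 3·k^2 - 12·k + 32·n + 4·k - 16)·(7·n + 5·k + 6)·(-2·n - 6 + 8·k)    [distributive law]
= (-32·n^2 + 20·k·n + 48·n + 3·k^2 - 8·k - 16)·(7·n + 5·k + 6)·(-2·n - 6 + 8·k)    [combine like terms]
= (-224·n^3 - 160·k·n^2 - 192·n^2 + 140·k·n^2 + 100·k^2·n + 120·k·n + 336·n^2 + 240·k·n + 288·n + 21·k^2·n + 15·k^3 + 18·k^2 - 56·k·n - 40·k^2 - 48·k - 112·n - 80·k - 96)·(-2·n - 6 + 8·k)    [distributive law]
= (-224·n^3 - 20·k·n^2 + 144·n^2 + 121·k^2·n + 304·k·n + 176·n + 15·k^3 - 22·k^2 - 128·k - 96)·(-2·n - 6 + 8·k)    [combine like terms]
= 448·n^4 + 1344·n^3 - 1792·k·n^3 + 40·k·n^3 + 120·k·n^2 - 160·k^2·n^2 - 288·n^3 - 864·n^2 + 1152·k·n^2 - 242·k^2·n^2 - 726·k^2·n + 968·k^3·n - 608·k·n^2 - 1824·k·n + 2432·k^2·n - 352·n^2 - 1056·n + 1408·k·n - 30·k^3·n - 90·k^3 + 120·k^4 + 44·k^2·n + 132·k^2 - 176·k^3 + 256·k·n + 768·k - 1024·k^2 + 192·n + 576 - 768·k    [distributive law]
= 448·n^4 + 1056·n^3 - 1752·k·n^3 + 664·k·n^2 - 402·k^2·n^2 - 1216·n^2 + 1750·k^2·n + 938·k^3·n - 160·k·n - 864·n - 266·k^3 + 120·k^4 - 892·k^2 + 576    [combine like terms]

448·n^4 + 1056·n^3 - 1752·k·n^3 + 664·k·n^2 - 402·k^2·n^2 - 1216·n^2 + 1750·k^2·n + 938·k^3·n - 160·k·n - 864·n - 266·k^3 + 120·k^4 - 892·k^2 + 576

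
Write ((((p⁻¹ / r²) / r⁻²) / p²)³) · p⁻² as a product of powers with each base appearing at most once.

p⁻¹¹

((((p⁻¹ / r²) / r⁻²) / p²)³) · p⁻²
= ((((p⁻¹ / r²) / r⁻²)³) / ((p²)³)) · p⁻²    [power of a quotient]
= ((((p⁻¹ / r²)³) / ((r⁻²)³)) / ((p²)³)) · p⁻²    [power of a quotient]
= (((((p⁻¹)³) / ((r²)³)) / ((r⁻²)³)) / ((p²)³)) · p⁻²    [power of a quotient]
= (((p⁻³ / ((r²)³)) / ((r⁻²)³)) / ((p²)³)) · p⁻²    [power of a power]
= (((p⁻³ / r⁶) / ((r⁻²)³)) / ((p²)³)) · p⁻²    [power of a power]
= (((p⁻³ / r⁶) / r⁻⁶) / ((p²)³)) · p⁻²    [power of a power]
= (((p⁻³ / r⁶) / r⁻⁶) / p⁶) · p⁻²    [power of a power]
= p⁻¹¹    [quotient of powers; product of powers]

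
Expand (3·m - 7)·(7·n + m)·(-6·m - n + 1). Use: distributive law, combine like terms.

-129·m^2·n - 21·m·n^2 + 322·m·n - 18·m^3 + 45·m^2 + 49·n^2 - 49·n - 7·m

(3·m - 7)·(7·n + m)·(-6·m - n + 1)
= (21·m·n + 3·m^2 - 49·n - 7·m)·(-6·m - n + 1)    [distributive law]
= -126·m^2·n - 21·m·n^2 + 21·m·n - 18·m^3 - 3·m^2·n + 3·m^2 + 294·m·n + 49·n^2 - 49·n + 42·m^2 + 7·m·n - 7·m    [distributive law]
= -129·m^2·n - 21·m·n^2 + 322·m·n - 18·m^3 + 45·m^2 + 49·n^2 - 49·n - 7·m    [combine like terms]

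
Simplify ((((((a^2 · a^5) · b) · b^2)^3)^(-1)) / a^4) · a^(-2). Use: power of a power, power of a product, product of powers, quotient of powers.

((((((a^2 · a^5) · b) · b^2)^3)^(-1)) / a^4) · a^(-2)
= (((((a^2 · a^5) · b) · b^2)^(-3)) / a^4) · a^(-2)    [power of a power]
= (((((a^2 · a^5) · b)^(-3)) · ((b^2)^(-3))) / a^4) · a^(-2)    [power of a product]
= (((((a^2 · a^5)^(-3)) · (b^(-3))) · ((b^2)^(-3))) / a^4) · a^(-2)    [power of a product]
= ((((((a^2)^(-3)) · ((a^5)^(-3))) · (b^(-3))) · ((b^2)^(-3))) / a^4) · a^(-2)    [power of a product]
= ((((a^(-6) · ((a^5)^(-3))) · (b^(-3))) · ((b^2)^(-3))) / a^4) · a^(-2)    [power of a power]
= ((((a^(-6) · a^(-15)) · (b^(-3))) · ((b^2)^(-3))) / a^4) · a^(-2)    [power of a power]
= (((a^(-21) · (b^(-3))) · ((b^2)^(-3))) / a^4) · a^(-2)    [product of powers]
= (((a^(-21) · b^(-3)) · b^(-6)) / a^4) · a^(-2)    [power of a power]
= a^(-27)·b^(-9)    [quotient of powers; product of powers]

a^(-27)·b^(-9)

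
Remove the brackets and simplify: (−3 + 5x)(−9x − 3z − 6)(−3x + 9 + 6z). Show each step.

(−3 + 5x)(−9x − 3z − 6)(−3x + 9 + 6z)
= (27x + 9z + 18 − 45x^2 − 15xz − 30x)(−3x + 9 + 6z)    [distributive law]
= (−3x + 9z + 18 − 45x^2 − 15xz)(−3x + 9 + 6z)    [combine like terms]
= 9x^2 − 27x − 18xz − 27xz + 81z + 54z^2 − 54x + 162 + 108z + 135x^3 − 405x^2 − 270x^2z + 45x^2z − 135xz − 90xz^2    [distributive law]
= −396x^2 − 81x − 180xz + 189z + 54z^2 + 162 + 135x^3 − 225x^2z − 90xz^2    [combine like terms]

−396x^2 − 81x − 180xz + 189z + 54z^2 + 162 + 135x^3 − 225x^2z − 90xz^2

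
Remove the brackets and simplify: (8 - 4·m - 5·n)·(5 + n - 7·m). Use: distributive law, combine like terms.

40 - 17·n - 76·m + 31·m·n + 28·m² - 5·n²

(8 - 4·m - 5·n)·(5 + n - 7·m)
= 40 + 8·n - 56·m - 20·m - 4·m·n + 28·m² - 25·n - 5·n² + 35·m·n    [distributive law]
= 40 - 17·n - 76·m + 31·m·n + 28·m² - 5·n²    [combine like terms]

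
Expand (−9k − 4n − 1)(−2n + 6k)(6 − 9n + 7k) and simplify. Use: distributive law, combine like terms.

32kn + 110kn^2 + 444k^2n − 366k^2 − 378k^3 + 30n^2 − 72n^3 + 12n − 36k

(−9k − 4n − 1)(−2n + 6k)(6 − 9n + 7k)
= (18kn − 54k^2 + 8n^2 − 24kn + 2n − 6k)(6 − 9n + 7k)    [distributive law]
= (−6kn − 54k^2 + 8n^2 + 2n − 6k)(6 − 9n + 7k)    [combine like terms]
= −36kn + 54kn^2 − 42k^2n − 324k^2 + 486k^2n − 378k^3 + 48n^2 − 72n^3 + 56kn^2 + 12n − 18n^2 + 14kn − 36k + 54kn − 42k^2    [distributive law]
= 32kn + 110kn^2 + 444k^2n − 366k^2 − 378k^3 + 30n^2 − 72n^3 + 12n − 36k    [combine like terms]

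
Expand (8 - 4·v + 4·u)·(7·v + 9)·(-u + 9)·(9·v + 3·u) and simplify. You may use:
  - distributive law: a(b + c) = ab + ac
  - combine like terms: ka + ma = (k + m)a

1332·u·v^2 + 372·u^2·v + 1620·v^2 + 2808·u·v + 756·u^2 + 5832·v + 1944·u + 252·u·v^3 - 168·u^2·v^2 - 2268·v^3 - 84·u^3·v - 108·u^3

(8 - 4·v + 4·u)·(7·v + 9)·(-u + 9)·(9·v + 3·u)
= (56·v + 72 - 28·v^2 - 36·v + 28·u·v + 36·u)·(-u + 9)·(9·v + 3·u)    [distributive law]
= (20·v + 72 - 28·v^2 + 28·u·v + 36·u)·(-u + 9)·(9·v + 3·u)    [combine like terms]
= (-20·u·v + 180·v - 72·u + 648 + 28·u·v^2 - 252·v^2 - 28·u^2·v + 252·u·v - 36·u^2 + 324·u)·(9·v + 3·u)    [distributive law]
= (232·u·v + 180·v + 252·u + 648 + 28·u·v^2 - 252·v^2 - 28·u^2·v - 36·u^2)·(9·v + 3·u)    [combine like terms]
= 2088·u·v^2 + 696·u^2·v + 1620·v^2 + 540·u·v + 2268·u·v + 756·u^2 + 5832·v + 1944·u + 252·u·v^3 + 84·u^2·v^2 - 2268·v^3 - 756·u·v^2 - 252·u^2·v^2 - 84·u^3·v - 324·u^2·v - 108·u^3    [distributive law]
= 1332·u·v^2 + 372·u^2·v + 1620·v^2 + 2808·u·v + 756·u^2 + 5832·v + 1944·u + 252·u·v^3 - 168·u^2·v^2 - 2268·v^3 - 84·u^3·v - 108·u^3    [combine like terms]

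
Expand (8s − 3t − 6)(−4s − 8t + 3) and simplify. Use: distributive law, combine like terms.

(8s − 3t − 6)(−4s − 8t + 3)
= −32s^2 − 64st + 24s + 12st + 24t^2 − 9t + 24s + 48t − 18    [distributive law]
= −32s^2 − 52st + 48s + 24t^2 + 39t − 18    [combine like terms]

−32s^2 − 52st + 48s + 24t^2 + 39t − 18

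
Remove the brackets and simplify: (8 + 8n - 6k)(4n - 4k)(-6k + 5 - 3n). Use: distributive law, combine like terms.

-376kn + 160n + 64n² + 312k² - 160k - 24kn² - 96n³ + 264k²n - 144k³

(8 + 8n - 6k)(4n - 4k)(-6k + 5 - 3n)
= (32n - 32k + 32n² - 32kn - 24kn + 24k²)(-6k + 5 - 3n)    [distributive law]
= (32n - 32k + 32n² - 56kn + 24k²)(-6k + 5 - 3n)    [combine like terms]
= -192kn + 160n - 96n² + 192k² - 160k + 96kn - 192kn² + 160n² - 96n³ + 336k²n - 280kn + 168kn² - 144k³ + 120k² - 72k²n    [distributive law]
= -376kn + 160n + 64n² + 312k² - 160k - 24kn² - 96n³ + 264k²n - 144k³    [combine like terms]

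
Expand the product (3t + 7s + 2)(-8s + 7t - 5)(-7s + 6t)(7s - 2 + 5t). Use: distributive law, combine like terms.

(3t + 7s + 2)(-8s + 7t - 5)(-7s + 6t)(7s - 2 + 5t)
= (-24st + 21t^2 - 15t - 56s^2 + 49st - 35s - 16s + 14t - 10)(-7s + 6t)(7s - 2 + 5t)    [distributive law]
= (25st + 21t^2 - t - 56s^2 - 51s - 10)(-7s + 6t)(7s - 2 + 5t)    [combine like terms]
= (-175s^2t + 150st^2 - 147st^2 + 126t^3 + 7st - 6t^2 + 392s^3 - 336s^2t + 357s^2 - 306st + 70s - 60t)(7s - 2 + 5t)    [distributive law]
= (-511s^2t + 3st^2 + 126t^3 - 299st - 6t^2 + 392s^3 + 357s^2 + 70s - 60t)(7s - 2 + 5t)    [combine like terms]
= -3577s^3t + 1022s^2t - 2555s^2t^2 + 21s^2t^2 - 6st^2 + 15st^3 + 882st^3 - 252t^3 + 630t^4 - 2093s^2t + 598st - 1495st^2 - 42st^2 + 12t^2 - 30t^3 + 2744s^4 - 784s^3 + 1960s^3t + 2499s^3 - 714s^2 + 1785s^2t + 490s^2 - 140s + 350st - 420st + 120t - 300t^2    [distributive law]
= -1617s^3t + 714s^2t - 2534s^2t^2 - 1543st^2 + 897st^3 - 282t^3 + 630t^4 + 528st - 288t^2 + 2744s^4 + 1715s^3 - 224s^2 - 140s + 120t    [combine like terms]

-1617s^3t + 714s^2t - 2534s^2t^2 - 1543st^2 + 897st^3 - 282t^3 + 630t^4 + 528st - 288t^2 + 2744s^4 + 1715s^3 - 224s^2 - 140s + 120t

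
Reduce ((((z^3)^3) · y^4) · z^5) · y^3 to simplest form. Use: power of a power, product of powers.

((((z^3)^3) · y^4) · z^5) · y^3
= ((z^9 · y^4) · z^5) · y^3    [power of a power]
= y^7z^14    [product of powers]

y^7z^14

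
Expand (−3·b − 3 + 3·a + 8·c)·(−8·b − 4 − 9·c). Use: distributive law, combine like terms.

24·b^2 + 36·b − 37·b·c + 12 − 5·c − 24·a·b − 12·a − 27·a·c − 72·c^2

(−3·b − 3 + 3·a + 8·c)·(−8·b − 4 − 9·c)
= 24·b^2 + 12·b + 27·b·c + 24·b + 12 + 27·c − 24·a·b − 12·a − 27·a·c − 64·b·c − 32·c − 72·c^2    [distributive law]
= 24·b^2 + 36·b − 37·b·c + 12 − 5·c − 24·a·b − 12·a − 27·a·c − 72·c^2    [combine like terms]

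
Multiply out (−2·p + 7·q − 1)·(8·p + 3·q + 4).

(−2·p + 7·q − 1)·(8·p + 3·q + 4)
= −16·p² − 6·p·q − 8·p + 56·p·q + 21·q² + 28·q − 8·p − 3·q − 4    [distributive law]
= −16·p² + 50·p·q − 16·p + 21·q² + 25·q − 4    [combine like terms]

−16·p² + 50·p·q − 16·p + 21·q² + 25·q − 4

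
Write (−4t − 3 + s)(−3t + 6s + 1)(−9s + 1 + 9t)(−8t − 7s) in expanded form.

(−4t − 3 + s)(−3t + 6s + 1)(−9s + 1 + 9t)(−8t − 7s)
= (12t^2 − 24st − 4t + 9t − 18s − 3 − 3st + 6s^2 + s)(−9s + 1 + 9t)(−8t − 7s)    [distributive law]
= (12t^2 − 27st + 5t − 17s − 3 + 6s^2)(−9s + 1 + 9t)(−8t − 7s)    [combine like terms]
= (−108st^2 + 12t^2 + 108t^3 + 243s^2t − 27st − 243st^2 − 45st + 5t + 45t^2 + 153s^2 − 17s − 153st + 27s − 3 − 27t − 54s^3 + 6s^2 + 54s^2t)(−8t − 7s)    [distributive law]
= (−351st^2 + 57t^2 + 108t^3 + 297s^2t − 225st − 22t + 159s^2 + 10s − 3 − 54s^3)(−8t − 7s)    [combine like terms]
= 2808st^3 + 2457s^2t^2 − 456t^3 − 399st^2 − 864t^4 − 756st^3 − 2376s^2t^2 − 2079s^3t + 1800st^2 + 1575s^2t + 176t^2 + 154st − 1272s^2t − 1113s^3 − 80st − 70s^2 + 24t + 21s + 432s^3t + 378s^4    [distributive law]
= 2052st^3 + 81s^2t^2 − 456t^3 + 1401st^2 − 864t^4 − 1647s^3t + 303s^2t + 176t^2 + 74st − 1113s^3 − 70s^2 + 24t + 21s + 378s^4    [combine like terms]

2052st^3 + 81s^2t^2 − 456t^3 + 1401st^2 − 864t^4 − 1647s^3t + 303s^2t + 176t^2 + 74st − 1113s^3 − 70s^2 + 24t + 21s + 378s^4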